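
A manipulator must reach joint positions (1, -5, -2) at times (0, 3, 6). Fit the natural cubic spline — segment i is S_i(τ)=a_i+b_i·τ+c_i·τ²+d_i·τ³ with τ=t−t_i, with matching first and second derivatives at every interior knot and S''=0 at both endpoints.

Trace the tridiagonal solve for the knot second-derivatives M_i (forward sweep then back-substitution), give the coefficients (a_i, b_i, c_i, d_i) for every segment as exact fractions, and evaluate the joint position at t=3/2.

  seg 0: a=1 b=-11/4 c=0 d=1/12
  seg 1: a=-5 b=-1/2 c=3/4 d=-1/12
S(3/2) = -91/32

Δ: Δ0=-2, Δ1=1
row 1: diag=12, rhs=18; c'=1/4, d'=3/2
back: M1=3/2
M: M0=0, M1=3/2, M2=0
seg 0: a=1, c=M0/2=0, d=(M1−M0)/(6·3)=1/12, b=Δ0−h0·(2M0+M1)/6=-11/4
seg 1: a=-5, c=M1/2=3/4, d=(M2−M1)/(6·3)=-1/12, b=Δ1−h1·(2M1+M2)/6=-1/2
t_q=3/2 → seg 0, τ=3/2; S=1+-11/4·τ+0·τ²+1/12·τ³=-91/32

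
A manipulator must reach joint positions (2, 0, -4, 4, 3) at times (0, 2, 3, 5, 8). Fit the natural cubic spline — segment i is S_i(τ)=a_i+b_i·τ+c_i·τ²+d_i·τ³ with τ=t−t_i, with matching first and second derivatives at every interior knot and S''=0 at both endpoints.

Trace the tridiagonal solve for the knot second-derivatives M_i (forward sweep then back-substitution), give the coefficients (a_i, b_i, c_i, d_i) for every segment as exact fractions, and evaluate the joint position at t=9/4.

Δ: Δ0=-1, Δ1=-4, Δ2=4, Δ3=-1/3
row 1: diag=6, rhs=-18; c'=1/6, d'=-3
row 2: denom=6−1·1/6=35/6; d'=(48−1·-3)/(35/6)=306/35
row 3: denom=10−2·12/35=326/35; d'=(-26−2·306/35)/(326/35)=-761/163
back: M3=-761/163
back: M2=306/35−12/35·-761/163=1686/163
back: M1=-3−1/6·1686/163=-770/163
M: M0=0, M1=-770/163, M2=1686/163, M3=-761/163, M4=0
seg 0: a=2, c=M0/2=0, d=(M1−M0)/(6·2)=-385/978, b=Δ0−h0·(2M0+M1)/6=281/489
seg 1: a=0, c=M1/2=-385/163, d=(M2−M1)/(6·1)=1228/489, b=Δ1−h1·(2M1+M2)/6=-2029/489
seg 2: a=-4, c=M2/2=843/163, d=(M3−M2)/(6·2)=-2447/1956, b=Δ2−h2·(2M2+M3)/6=-655/489
seg 3: a=4, c=M3/2=-761/326, d=(M4−M3)/(6·3)=761/2934, b=Δ3−h3·(2M3+M4)/6=2120/489
t_q=9/4 → seg 1, τ=1/4; S=0+-2029/489·τ+-385/163·τ²+1228/489·τ³=-747/652

  seg 0: a=2 b=281/489 c=0 d=-385/978
  seg 1: a=0 b=-2029/489 c=-385/163 d=1228/489
  seg 2: a=-4 b=-655/489 c=843/163 d=-2447/1956
  seg 3: a=4 b=2120/489 c=-761/326 d=761/2934
S(9/4) = -747/652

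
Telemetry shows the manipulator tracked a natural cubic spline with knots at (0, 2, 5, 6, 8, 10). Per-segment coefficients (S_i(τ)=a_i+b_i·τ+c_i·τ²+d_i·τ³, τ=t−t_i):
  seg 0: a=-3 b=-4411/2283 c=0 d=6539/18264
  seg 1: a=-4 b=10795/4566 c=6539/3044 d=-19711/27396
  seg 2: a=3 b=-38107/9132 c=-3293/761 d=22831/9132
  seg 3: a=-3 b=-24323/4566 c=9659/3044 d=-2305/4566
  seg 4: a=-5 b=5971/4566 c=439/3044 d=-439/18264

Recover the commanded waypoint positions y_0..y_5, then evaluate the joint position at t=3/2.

y_0 = S_0(0) = a_0 = -3
y_1 = S_1(0) = a_1 = -4
y_2 = S_2(0) = a_2 = 3
y_3 = S_3(0) = a_3 = -3
y_4 = S_4(0) = a_4 = -5
y_5 = S_4(2) = -2
t_q=3/2 is in segment 0 (τ=3/2); S_0(τ)=-228413/48704

y_0=-3 y_1=-4 y_2=3 y_3=-3 y_4=-5 y_5=-2
S(3/2) = -228413/48704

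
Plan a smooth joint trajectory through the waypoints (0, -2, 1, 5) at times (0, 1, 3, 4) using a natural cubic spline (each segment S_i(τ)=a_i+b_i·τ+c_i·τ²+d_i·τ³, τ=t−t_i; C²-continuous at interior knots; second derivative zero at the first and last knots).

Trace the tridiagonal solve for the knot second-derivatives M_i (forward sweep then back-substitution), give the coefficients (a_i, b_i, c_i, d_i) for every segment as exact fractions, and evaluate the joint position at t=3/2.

  seg 0: a=0 b=-5/2 c=0 d=1/2
  seg 1: a=-2 b=-1 c=3/2 d=-1/8
  seg 2: a=1 b=7/2 c=3/4 d=-1/4
S(3/2) = -137/64

Δ: Δ0=-2, Δ1=3/2, Δ2=4
row 1: diag=6, rhs=21; c'=1/3, d'=7/2
row 2: denom=6−2·1/3=16/3; d'=(15−2·7/2)/(16/3)=3/2
back: M2=3/2
back: M1=7/2−1/3·3/2=3
M: M0=0, M1=3, M2=3/2, M3=0
seg 0: a=0, c=M0/2=0, d=(M1−M0)/(6·1)=1/2, b=Δ0−h0·(2M0+M1)/6=-5/2
seg 1: a=-2, c=M1/2=3/2, d=(M2−M1)/(6·2)=-1/8, b=Δ1−h1·(2M1+M2)/6=-1
seg 2: a=1, c=M2/2=3/4, d=(M3−M2)/(6·1)=-1/4, b=Δ2−h2·(2M2+M3)/6=7/2
t_q=3/2 → seg 1, τ=1/2; S=-2+-1·τ+3/2·τ²+-1/8·τ³=-137/64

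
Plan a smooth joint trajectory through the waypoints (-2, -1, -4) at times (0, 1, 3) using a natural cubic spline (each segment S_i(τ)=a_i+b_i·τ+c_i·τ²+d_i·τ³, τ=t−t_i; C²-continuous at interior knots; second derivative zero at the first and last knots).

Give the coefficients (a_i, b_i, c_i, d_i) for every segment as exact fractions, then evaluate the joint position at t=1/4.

Δ: Δ0=1, Δ1=-3/2
row 1: diag=6, rhs=-15; c'=1/3, d'=-5/2
back: M1=-5/2
M: M0=0, M1=-5/2, M2=0
seg 0: a=-2, c=M0/2=0, d=(M1−M0)/(6·1)=-5/12, b=Δ0−h0·(2M0+M1)/6=17/12
seg 1: a=-1, c=M1/2=-5/4, d=(M2−M1)/(6·2)=5/24, b=Δ1−h1·(2M1+M2)/6=1/6
t_q=1/4 → seg 0, τ=1/4; S=-2+17/12·τ+0·τ²+-5/12·τ³=-423/256

  seg 0: a=-2 b=17/12 c=0 d=-5/12
  seg 1: a=-1 b=1/6 c=-5/4 d=5/24
S(1/4) = -423/256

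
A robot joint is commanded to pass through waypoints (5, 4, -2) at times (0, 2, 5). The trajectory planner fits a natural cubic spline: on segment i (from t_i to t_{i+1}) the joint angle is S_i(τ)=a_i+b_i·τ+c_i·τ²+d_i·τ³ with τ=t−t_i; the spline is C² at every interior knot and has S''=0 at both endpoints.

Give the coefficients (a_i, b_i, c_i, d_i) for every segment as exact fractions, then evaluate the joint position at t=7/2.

Δ: Δ0=-1/2, Δ1=-2
row 1: diag=10, rhs=-9; c'=3/10, d'=-9/10
back: M1=-9/10
M: M0=0, M1=-9/10, M2=0
seg 0: a=5, c=M0/2=0, d=(M1−M0)/(6·2)=-3/40, b=Δ0−h0·(2M0+M1)/6=-1/5
seg 1: a=4, c=M1/2=-9/20, d=(M2−M1)/(6·3)=1/20, b=Δ1−h1·(2M1+M2)/6=-11/10
t_q=7/2 → seg 1, τ=3/2; S=4+-11/10·τ+-9/20·τ²+1/20·τ³=241/160

  seg 0: a=5 b=-1/5 c=0 d=-3/40
  seg 1: a=4 b=-11/10 c=-9/20 d=1/20
S(7/2) = 241/160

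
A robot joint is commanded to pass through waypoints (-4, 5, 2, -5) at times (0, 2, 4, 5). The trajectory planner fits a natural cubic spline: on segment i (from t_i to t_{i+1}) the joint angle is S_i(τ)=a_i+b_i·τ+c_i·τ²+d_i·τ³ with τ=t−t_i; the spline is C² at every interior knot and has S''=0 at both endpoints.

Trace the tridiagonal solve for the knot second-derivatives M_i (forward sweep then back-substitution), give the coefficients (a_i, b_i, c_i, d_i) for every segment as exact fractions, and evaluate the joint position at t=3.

Δ: Δ0=9/2, Δ1=-3/2, Δ2=-7
row 1: diag=8, rhs=-36; c'=1/4, d'=-9/2
row 2: denom=6−2·1/4=11/2; d'=(-33−2·-9/2)/(11/2)=-48/11
back: M2=-48/11
back: M1=-9/2−1/4·-48/11=-75/22
M: M0=0, M1=-75/22, M2=-48/11, M3=0
seg 0: a=-4, c=M0/2=0, d=(M1−M0)/(6·2)=-25/88, b=Δ0−h0·(2M0+M1)/6=62/11
seg 1: a=5, c=M1/2=-75/44, d=(M2−M1)/(6·2)=-7/88, b=Δ1−h1·(2M1+M2)/6=49/22
seg 2: a=2, c=M2/2=-24/11, d=(M3−M2)/(6·1)=8/11, b=Δ2−h2·(2M2+M3)/6=-61/11
t_q=3 → seg 1, τ=1; S=5+49/22·τ+-75/44·τ²+-7/88·τ³=479/88

  seg 0: a=-4 b=62/11 c=0 d=-25/88
  seg 1: a=5 b=49/22 c=-75/44 d=-7/88
  seg 2: a=2 b=-61/11 c=-24/11 d=8/11
S(3) = 479/88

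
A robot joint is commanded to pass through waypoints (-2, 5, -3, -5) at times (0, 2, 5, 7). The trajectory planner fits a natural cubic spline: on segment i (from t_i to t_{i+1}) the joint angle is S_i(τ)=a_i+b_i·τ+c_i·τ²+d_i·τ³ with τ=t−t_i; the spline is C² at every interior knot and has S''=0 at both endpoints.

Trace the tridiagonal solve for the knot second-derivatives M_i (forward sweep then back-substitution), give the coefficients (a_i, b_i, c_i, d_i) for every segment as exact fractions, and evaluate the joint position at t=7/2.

  seg 0: a=-2 b=2711/546 c=0 d=-100/273
  seg 1: a=5 b=311/546 c=-200/91 d=47/126
  seg 2: a=-3 b=-695/273 c=211/182 d=-211/1092
S(7/2) = 451/208

Δ: Δ0=7/2, Δ1=-8/3, Δ2=-1
row 1: diag=10, rhs=-37; c'=3/10, d'=-37/10
row 2: denom=10−3·3/10=91/10; d'=(10−3·-37/10)/(91/10)=211/91
back: M2=211/91
back: M1=-37/10−3/10·211/91=-400/91
M: M0=0, M1=-400/91, M2=211/91, M3=0
seg 0: a=-2, c=M0/2=0, d=(M1−M0)/(6·2)=-100/273, b=Δ0−h0·(2M0+M1)/6=2711/546
seg 1: a=5, c=M1/2=-200/91, d=(M2−M1)/(6·3)=47/126, b=Δ1−h1·(2M1+M2)/6=311/546
seg 2: a=-3, c=M2/2=211/182, d=(M3−M2)/(6·2)=-211/1092, b=Δ2−h2·(2M2+M3)/6=-695/273
t_q=7/2 → seg 1, τ=3/2; S=5+311/546·τ+-200/91·τ²+47/126·τ³=451/208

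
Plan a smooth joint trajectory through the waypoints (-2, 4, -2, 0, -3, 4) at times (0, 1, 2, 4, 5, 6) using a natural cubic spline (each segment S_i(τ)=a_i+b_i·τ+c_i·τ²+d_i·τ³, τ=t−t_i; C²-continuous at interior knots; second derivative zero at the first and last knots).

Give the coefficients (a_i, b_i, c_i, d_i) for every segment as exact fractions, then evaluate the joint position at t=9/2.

  seg 0: a=-2 b=1489/155 c=0 d=-559/155
  seg 1: a=4 b=-188/155 c=-1677/155 d=187/31
  seg 2: a=-2 b=-737/155 c=1128/155 d=-11/5
  seg 3: a=0 b=-317/155 c=-918/155 d=154/31
  seg 4: a=-3 b=157/155 c=1392/155 d=-464/155
S(9/2) = -1167/620

Δ: Δ0=6, Δ1=-6, Δ2=1, Δ3=-3, Δ4=7
row 1: diag=4, rhs=-72; c'=1/4, d'=-18
row 2: denom=6−1·1/4=23/4; d'=(42−1·-18)/(23/4)=240/23
row 3: denom=6−2·8/23=122/23; d'=(-24−2·240/23)/(122/23)=-516/61
row 4: denom=4−1·23/122=465/122; d'=(60−1·-516/61)/(465/122)=2784/155
back: M4=2784/155
back: M3=-516/61−23/122·2784/155=-1836/155
back: M2=240/23−8/23·-1836/155=2256/155
back: M1=-18−1/4·2256/155=-3354/155
M: M0=0, M1=-3354/155, M2=2256/155, M3=-1836/155, M4=2784/155, M5=0
seg 0: a=-2, c=M0/2=0, d=(M1−M0)/(6·1)=-559/155, b=Δ0−h0·(2M0+M1)/6=1489/155
seg 1: a=4, c=M1/2=-1677/155, d=(M2−M1)/(6·1)=187/31, b=Δ1−h1·(2M1+M2)/6=-188/155
seg 2: a=-2, c=M2/2=1128/155, d=(M3−M2)/(6·2)=-11/5, b=Δ2−h2·(2M2+M3)/6=-737/155
seg 3: a=0, c=M3/2=-918/155, d=(M4−M3)/(6·1)=154/31, b=Δ3−h3·(2M3+M4)/6=-317/155
seg 4: a=-3, c=M4/2=1392/155, d=(M5−M4)/(6·1)=-464/155, b=Δ4−h4·(2M4+M5)/6=157/155
t_q=9/2 → seg 3, τ=1/2; S=0+-317/155·τ+-918/155·τ²+154/31·τ³=-1167/620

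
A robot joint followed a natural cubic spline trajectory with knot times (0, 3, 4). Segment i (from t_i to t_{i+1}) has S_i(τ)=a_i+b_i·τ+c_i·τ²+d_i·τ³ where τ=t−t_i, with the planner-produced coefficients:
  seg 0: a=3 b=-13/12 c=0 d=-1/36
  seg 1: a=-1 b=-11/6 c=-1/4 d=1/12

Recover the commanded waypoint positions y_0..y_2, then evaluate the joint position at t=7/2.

y_0=3 y_1=-1 y_2=-3
S(7/2) = -63/32

y_0 = S_0(0) = a_0 = 3
y_1 = S_1(0) = a_1 = -1
y_2 = S_1(1) = -3
t_q=7/2 is in segment 1 (τ=1/2); S_1(τ)=-63/32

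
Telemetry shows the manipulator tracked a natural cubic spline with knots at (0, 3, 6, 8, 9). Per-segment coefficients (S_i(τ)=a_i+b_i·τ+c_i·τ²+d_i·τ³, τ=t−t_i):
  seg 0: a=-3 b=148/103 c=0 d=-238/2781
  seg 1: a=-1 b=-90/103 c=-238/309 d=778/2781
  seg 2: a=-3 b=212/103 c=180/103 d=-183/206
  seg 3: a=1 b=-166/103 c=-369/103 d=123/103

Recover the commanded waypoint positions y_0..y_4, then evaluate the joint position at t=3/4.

y_0 = S_0(0) = a_0 = -3
y_1 = S_1(0) = a_1 = -1
y_2 = S_2(0) = a_2 = -3
y_3 = S_3(0) = a_3 = 1
y_4 = S_3(1) = -3
t_q=3/4 is in segment 0 (τ=3/4); S_0(τ)=-6455/3296

y_0=-3 y_1=-1 y_2=-3 y_3=1 y_4=-3
S(3/4) = -6455/3296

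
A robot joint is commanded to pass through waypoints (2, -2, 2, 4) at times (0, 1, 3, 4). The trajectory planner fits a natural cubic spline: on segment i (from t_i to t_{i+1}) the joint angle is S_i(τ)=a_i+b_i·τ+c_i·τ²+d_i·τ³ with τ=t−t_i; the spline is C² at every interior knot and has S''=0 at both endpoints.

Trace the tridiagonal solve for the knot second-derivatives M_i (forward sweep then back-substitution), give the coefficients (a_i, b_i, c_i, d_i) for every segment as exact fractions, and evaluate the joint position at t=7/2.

Δ: Δ0=-4, Δ1=2, Δ2=2
row 1: diag=6, rhs=36; c'=1/3, d'=6
row 2: denom=6−2·1/3=16/3; d'=(0−2·6)/(16/3)=-9/4
back: M2=-9/4
back: M1=6−1/3·-9/4=27/4
M: M0=0, M1=27/4, M2=-9/4, M3=0
seg 0: a=2, c=M0/2=0, d=(M1−M0)/(6·1)=9/8, b=Δ0−h0·(2M0+M1)/6=-41/8
seg 1: a=-2, c=M1/2=27/8, d=(M2−M1)/(6·2)=-3/4, b=Δ1−h1·(2M1+M2)/6=-7/4
seg 2: a=2, c=M2/2=-9/8, d=(M3−M2)/(6·1)=3/8, b=Δ2−h2·(2M2+M3)/6=11/4
t_q=7/2 → seg 2, τ=1/2; S=2+11/4·τ+-9/8·τ²+3/8·τ³=201/64

  seg 0: a=2 b=-41/8 c=0 d=9/8
  seg 1: a=-2 b=-7/4 c=27/8 d=-3/4
  seg 2: a=2 b=11/4 c=-9/8 d=3/8
S(7/2) = 201/64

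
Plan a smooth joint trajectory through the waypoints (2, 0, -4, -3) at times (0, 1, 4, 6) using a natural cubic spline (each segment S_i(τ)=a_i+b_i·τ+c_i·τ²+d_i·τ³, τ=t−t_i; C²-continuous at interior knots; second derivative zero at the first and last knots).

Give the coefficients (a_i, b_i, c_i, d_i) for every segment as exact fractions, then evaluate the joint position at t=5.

  seg 0: a=2 b=-859/426 c=0 d=7/426
  seg 1: a=0 b=-419/213 c=7/142 d=23/426
  seg 2: a=-4 b=-91/426 c=38/71 d=-19/213
S(5) = -535/142

Δ: Δ0=-2, Δ1=-4/3, Δ2=1/2
row 1: diag=8, rhs=4; c'=3/8, d'=1/2
row 2: denom=10−3·3/8=71/8; d'=(11−3·1/2)/(71/8)=76/71
back: M2=76/71
back: M1=1/2−3/8·76/71=7/71
M: M0=0, M1=7/71, M2=76/71, M3=0
seg 0: a=2, c=M0/2=0, d=(M1−M0)/(6·1)=7/426, b=Δ0−h0·(2M0+M1)/6=-859/426
seg 1: a=0, c=M1/2=7/142, d=(M2−M1)/(6·3)=23/426, b=Δ1−h1·(2M1+M2)/6=-419/213
seg 2: a=-4, c=M2/2=38/71, d=(M3−M2)/(6·2)=-19/213, b=Δ2−h2·(2M2+M3)/6=-91/426
t_q=5 → seg 2, τ=1; S=-4+-91/426·τ+38/71·τ²+-19/213·τ³=-535/142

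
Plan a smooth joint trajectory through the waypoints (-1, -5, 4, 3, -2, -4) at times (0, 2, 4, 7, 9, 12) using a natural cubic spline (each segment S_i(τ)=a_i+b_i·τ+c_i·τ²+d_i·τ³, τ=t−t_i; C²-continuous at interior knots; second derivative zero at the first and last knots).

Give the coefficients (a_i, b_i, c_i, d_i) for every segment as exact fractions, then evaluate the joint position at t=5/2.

  seg 0: a=-1 b=-13007/3288 c=0 d=6431/13152
  seg 1: a=-5 b=3143/1644 c=6431/2192 d=-10783/13152
  seg 2: a=4 b=12523/3288 c=-272/137 d=5965/29592
  seg 3: a=3 b=-4375/1644 c=-563/3288 d=69/548
  seg 4: a=-2 b=-3017/1644 c=1921/3288 d=-1921/29592
S(5/2) = -119705/35072

Δ: Δ0=-2, Δ1=9/2, Δ2=-1/3, Δ3=-5/2, Δ4=-2/3
row 1: diag=8, rhs=39; c'=1/4, d'=39/8
row 2: denom=10−2·1/4=19/2; d'=(-29−2·39/8)/(19/2)=-155/38
row 3: denom=10−3·6/19=172/19; d'=(-13−3·-155/38)/(172/19)=-29/344
row 4: denom=10−2·19/86=411/43; d'=(11−2·-29/344)/(411/43)=1921/1644
back: M4=1921/1644
back: M3=-29/344−19/86·1921/1644=-563/1644
back: M2=-155/38−6/19·-563/1644=-544/137
back: M1=39/8−1/4·-544/137=6431/1096
M: M0=0, M1=6431/1096, M2=-544/137, M3=-563/1644, M4=1921/1644, M5=0
seg 0: a=-1, c=M0/2=0, d=(M1−M0)/(6·2)=6431/13152, b=Δ0−h0·(2M0+M1)/6=-13007/3288
seg 1: a=-5, c=M1/2=6431/2192, d=(M2−M1)/(6·2)=-10783/13152, b=Δ1−h1·(2M1+M2)/6=3143/1644
seg 2: a=4, c=M2/2=-272/137, d=(M3−M2)/(6·3)=5965/29592, b=Δ2−h2·(2M2+M3)/6=12523/3288
seg 3: a=3, c=M3/2=-563/3288, d=(M4−M3)/(6·2)=69/548, b=Δ3−h3·(2M3+M4)/6=-4375/1644
seg 4: a=-2, c=M4/2=1921/3288, d=(M5−M4)/(6·3)=-1921/29592, b=Δ4−h4·(2M4+M5)/6=-3017/1644
t_q=5/2 → seg 1, τ=1/2; S=-5+3143/1644·τ+6431/2192·τ²+-10783/13152·τ³=-119705/35072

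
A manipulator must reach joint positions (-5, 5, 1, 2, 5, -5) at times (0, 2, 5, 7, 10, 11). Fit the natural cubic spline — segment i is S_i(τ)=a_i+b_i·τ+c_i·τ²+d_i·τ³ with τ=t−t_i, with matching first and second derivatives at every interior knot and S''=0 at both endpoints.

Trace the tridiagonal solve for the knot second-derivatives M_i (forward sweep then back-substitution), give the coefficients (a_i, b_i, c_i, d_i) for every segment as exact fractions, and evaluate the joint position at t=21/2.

Δ: Δ0=5, Δ1=-4/3, Δ2=1/2, Δ3=1, Δ4=-10
row 1: diag=10, rhs=-38; c'=3/10, d'=-19/5
row 2: denom=10−3·3/10=91/10; d'=(11−3·-19/5)/(91/10)=32/13
row 3: denom=10−2·20/91=870/91; d'=(3−2·32/13)/(870/91)=-35/174
row 4: denom=8−3·91/290=2047/290; d'=(-66−3·-35/174)/(2047/290)=-18965/2047
back: M4=-18965/2047
back: M3=-35/174−91/290·-18965/2047=16618/6141
back: M2=32/13−20/91·16618/6141=11464/6141
back: M1=-19/5−3/10·11464/6141=-8925/2047
M: M0=0, M1=-8925/2047, M2=11464/6141, M3=16618/6141, M4=-18965/2047, M5=0
seg 0: a=-5, c=M0/2=0, d=(M1−M0)/(6·2)=-2975/8188, b=Δ0−h0·(2M0+M1)/6=13210/2047
seg 1: a=5, c=M1/2=-8925/4094, d=(M2−M1)/(6·3)=38239/110538, b=Δ1−h1·(2M1+M2)/6=4285/2047
seg 2: a=1, c=M2/2=5732/6141, d=(M3−M2)/(6·2)=859/12282, b=Δ2−h2·(2M2+M3)/6=-6741/4094
seg 3: a=2, c=M3/2=8309/6141, d=(M4−M3)/(6·3)=-73513/110538, b=Δ3−h3·(2M3+M4)/6=35941/12282
seg 4: a=5, c=M4/2=-18965/4094, d=(M5−M4)/(6·1)=18965/12282, b=Δ4−h4·(2M4+M5)/6=-42445/6141
t_q=21/2 → seg 4, τ=1/2; S=5+-42445/6141·τ+-18965/4094·τ²+18965/12282·τ³=18965/32752

  seg 0: a=-5 b=13210/2047 c=0 d=-2975/8188
  seg 1: a=5 b=4285/2047 c=-8925/4094 d=38239/110538
  seg 2: a=1 b=-6741/4094 c=5732/6141 d=859/12282
  seg 3: a=2 b=35941/12282 c=8309/6141 d=-73513/110538
  seg 4: a=5 b=-42445/6141 c=-18965/4094 d=18965/12282
S(21/2) = 18965/32752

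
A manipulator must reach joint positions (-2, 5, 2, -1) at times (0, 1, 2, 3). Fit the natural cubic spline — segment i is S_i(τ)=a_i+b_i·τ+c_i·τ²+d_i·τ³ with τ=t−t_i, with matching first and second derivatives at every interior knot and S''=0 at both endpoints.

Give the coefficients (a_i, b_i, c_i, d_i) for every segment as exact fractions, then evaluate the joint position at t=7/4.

  seg 0: a=-2 b=29/3 c=0 d=-8/3
  seg 1: a=5 b=5/3 c=-8 d=10/3
  seg 2: a=2 b=-13/3 c=2 d=-2/3
S(7/4) = 101/32

Δ: Δ0=7, Δ1=-3, Δ2=-3
row 1: diag=4, rhs=-60; c'=1/4, d'=-15
row 2: denom=4−1·1/4=15/4; d'=(0−1·-15)/(15/4)=4
back: M2=4
back: M1=-15−1/4·4=-16
M: M0=0, M1=-16, M2=4, M3=0
seg 0: a=-2, c=M0/2=0, d=(M1−M0)/(6·1)=-8/3, b=Δ0−h0·(2M0+M1)/6=29/3
seg 1: a=5, c=M1/2=-8, d=(M2−M1)/(6·1)=10/3, b=Δ1−h1·(2M1+M2)/6=5/3
seg 2: a=2, c=M2/2=2, d=(M3−M2)/(6·1)=-2/3, b=Δ2−h2·(2M2+M3)/6=-13/3
t_q=7/4 → seg 1, τ=3/4; S=5+5/3·τ+-8·τ²+10/3·τ³=101/32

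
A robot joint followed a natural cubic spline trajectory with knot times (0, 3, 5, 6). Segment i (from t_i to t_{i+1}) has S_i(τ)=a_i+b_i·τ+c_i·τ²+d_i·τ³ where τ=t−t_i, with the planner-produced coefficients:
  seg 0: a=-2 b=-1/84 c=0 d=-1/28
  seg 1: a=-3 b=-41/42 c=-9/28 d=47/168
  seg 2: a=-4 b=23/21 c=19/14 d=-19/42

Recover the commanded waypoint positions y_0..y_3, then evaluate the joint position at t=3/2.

y_0 = S_0(0) = a_0 = -2
y_1 = S_1(0) = a_1 = -3
y_2 = S_2(0) = a_2 = -4
y_3 = S_2(1) = -2
t_q=3/2 is in segment 0 (τ=3/2); S_0(τ)=-479/224

y_0=-2 y_1=-3 y_2=-4 y_3=-2
S(3/2) = -479/224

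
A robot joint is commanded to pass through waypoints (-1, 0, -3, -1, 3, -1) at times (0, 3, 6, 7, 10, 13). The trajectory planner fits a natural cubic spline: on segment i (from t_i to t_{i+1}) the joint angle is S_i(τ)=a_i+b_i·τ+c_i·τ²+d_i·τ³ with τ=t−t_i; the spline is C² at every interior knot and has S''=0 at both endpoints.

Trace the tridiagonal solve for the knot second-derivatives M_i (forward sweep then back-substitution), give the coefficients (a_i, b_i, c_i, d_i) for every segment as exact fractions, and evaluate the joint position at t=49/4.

Δ: Δ0=1/3, Δ1=-1, Δ2=2, Δ3=4/3, Δ4=-4/3
row 1: diag=12, rhs=-8; c'=1/4, d'=-2/3
row 2: denom=8−3·1/4=29/4; d'=(18−3·-2/3)/(29/4)=80/29
row 3: denom=8−1·4/29=228/29; d'=(-4−1·80/29)/(228/29)=-49/57
row 4: denom=12−3·29/76=825/76; d'=(-16−3·-49/57)/(825/76)=-68/55
back: M4=-68/55
back: M3=-49/57−29/76·-68/55=-64/165
back: M2=80/29−4/29·-64/165=464/165
back: M1=-2/3−1/4·464/165=-226/165
M: M0=0, M1=-226/165, M2=464/165, M3=-64/165, M4=-68/55, M5=0
seg 0: a=-1, c=M0/2=0, d=(M1−M0)/(6·3)=-113/1485, b=Δ0−h0·(2M0+M1)/6=56/55
seg 1: a=0, c=M1/2=-113/165, d=(M2−M1)/(6·3)=23/99, b=Δ1−h1·(2M1+M2)/6=-57/55
seg 2: a=-3, c=M2/2=232/165, d=(M3−M2)/(6·1)=-8/15, b=Δ2−h2·(2M2+M3)/6=62/55
seg 3: a=-1, c=M3/2=-32/165, d=(M4−M3)/(6·3)=-14/297, b=Δ3−h3·(2M3+M4)/6=386/165
seg 4: a=3, c=M4/2=-34/55, d=(M5−M4)/(6·3)=34/495, b=Δ4−h4·(2M4+M5)/6=-16/165
t_q=49/4 → seg 4, τ=9/4; S=3+-16/165·τ+-34/55·τ²+34/495·τ³=153/352

  seg 0: a=-1 b=56/55 c=0 d=-113/1485
  seg 1: a=0 b=-57/55 c=-113/165 d=23/99
  seg 2: a=-3 b=62/55 c=232/165 d=-8/15
  seg 3: a=-1 b=386/165 c=-32/165 d=-14/297
  seg 4: a=3 b=-16/165 c=-34/55 d=34/495
S(49/4) = 153/352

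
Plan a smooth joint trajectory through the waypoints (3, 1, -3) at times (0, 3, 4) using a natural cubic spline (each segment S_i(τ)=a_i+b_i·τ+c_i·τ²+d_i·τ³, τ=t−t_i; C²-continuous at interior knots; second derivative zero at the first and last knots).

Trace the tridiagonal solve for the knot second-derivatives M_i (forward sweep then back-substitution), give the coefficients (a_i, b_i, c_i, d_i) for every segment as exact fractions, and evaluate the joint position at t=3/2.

Δ: Δ0=-2/3, Δ1=-4
row 1: diag=8, rhs=-20; c'=1/8, d'=-5/2
back: M1=-5/2
M: M0=0, M1=-5/2, M2=0
seg 0: a=3, c=M0/2=0, d=(M1−M0)/(6·3)=-5/36, b=Δ0−h0·(2M0+M1)/6=7/12
seg 1: a=1, c=M1/2=-5/4, d=(M2−M1)/(6·1)=5/12, b=Δ1−h1·(2M1+M2)/6=-19/6
t_q=3/2 → seg 0, τ=3/2; S=3+7/12·τ+0·τ²+-5/36·τ³=109/32

  seg 0: a=3 b=7/12 c=0 d=-5/36
  seg 1: a=1 b=-19/6 c=-5/4 d=5/12
S(3/2) = 109/32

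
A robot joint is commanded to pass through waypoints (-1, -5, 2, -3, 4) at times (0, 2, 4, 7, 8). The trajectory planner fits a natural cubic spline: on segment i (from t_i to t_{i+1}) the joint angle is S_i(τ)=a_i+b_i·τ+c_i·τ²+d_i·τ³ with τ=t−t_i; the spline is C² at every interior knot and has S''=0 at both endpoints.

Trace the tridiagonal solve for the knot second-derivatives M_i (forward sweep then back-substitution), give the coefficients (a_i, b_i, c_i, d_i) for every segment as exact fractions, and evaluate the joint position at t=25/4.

Δ: Δ0=-2, Δ1=7/2, Δ2=-5/3, Δ3=7
row 1: diag=8, rhs=33; c'=1/4, d'=33/8
row 2: denom=10−2·1/4=19/2; d'=(-31−2·33/8)/(19/2)=-157/38
row 3: denom=8−3·6/19=134/19; d'=(52−3·-157/38)/(134/19)=2447/268
back: M3=2447/268
back: M2=-157/38−6/19·2447/268=-470/67
back: M1=33/8−1/4·-470/67=3151/536
M: M0=0, M1=3151/536, M2=-470/67, M3=2447/268, M4=0
seg 0: a=-1, c=M0/2=0, d=(M1−M0)/(6·2)=3151/6432, b=Δ0−h0·(2M0+M1)/6=-6367/1608
seg 1: a=-5, c=M1/2=3151/1072, d=(M2−M1)/(6·2)=-6911/6432, b=Δ1−h1·(2M1+M2)/6=1543/804
seg 2: a=2, c=M2/2=-235/67, d=(M3−M2)/(6·3)=4327/4824, b=Δ2−h2·(2M2+M3)/6=1259/1608
seg 3: a=-3, c=M3/2=2447/536, d=(M4−M3)/(6·1)=-2447/1608, b=Δ3−h3·(2M3+M4)/6=3181/804
t_q=25/4 → seg 2, τ=9/4; S=2+1259/1608·τ+-235/67·τ²+4327/4824·τ³=-129593/34304

  seg 0: a=-1 b=-6367/1608 c=0 d=3151/6432
  seg 1: a=-5 b=1543/804 c=3151/1072 d=-6911/6432
  seg 2: a=2 b=1259/1608 c=-235/67 d=4327/4824
  seg 3: a=-3 b=3181/804 c=2447/536 d=-2447/1608
S(25/4) = -129593/34304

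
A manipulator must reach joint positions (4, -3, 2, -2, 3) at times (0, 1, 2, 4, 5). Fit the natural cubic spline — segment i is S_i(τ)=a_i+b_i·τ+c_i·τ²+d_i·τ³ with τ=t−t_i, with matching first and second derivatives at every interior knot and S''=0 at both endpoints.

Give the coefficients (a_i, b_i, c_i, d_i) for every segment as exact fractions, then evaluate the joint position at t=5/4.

  seg 0: a=4 b=-647/61 c=0 d=220/61
  seg 1: a=-3 b=13/61 c=660/61 d=-368/61
  seg 2: a=2 b=229/61 c=-444/61 d=537/244
  seg 3: a=-2 b=64/61 c=723/122 d=-241/122
S(5/4) = -577/244

Δ: Δ0=-7, Δ1=5, Δ2=-2, Δ3=5
row 1: diag=4, rhs=72; c'=1/4, d'=18
row 2: denom=6−1·1/4=23/4; d'=(-42−1·18)/(23/4)=-240/23
row 3: denom=6−2·8/23=122/23; d'=(42−2·-240/23)/(122/23)=723/61
back: M3=723/61
back: M2=-240/23−8/23·723/61=-888/61
back: M1=18−1/4·-888/61=1320/61
M: M0=0, M1=1320/61, M2=-888/61, M3=723/61, M4=0
seg 0: a=4, c=M0/2=0, d=(M1−M0)/(6·1)=220/61, b=Δ0−h0·(2M0+M1)/6=-647/61
seg 1: a=-3, c=M1/2=660/61, d=(M2−M1)/(6·1)=-368/61, b=Δ1−h1·(2M1+M2)/6=13/61
seg 2: a=2, c=M2/2=-444/61, d=(M3−M2)/(6·2)=537/244, b=Δ2−h2·(2M2+M3)/6=229/61
seg 3: a=-2, c=M3/2=723/122, d=(M4−M3)/(6·1)=-241/122, b=Δ3−h3·(2M3+M4)/6=64/61
t_q=5/4 → seg 1, τ=1/4; S=-3+13/61·τ+660/61·τ²+-368/61·τ³=-577/244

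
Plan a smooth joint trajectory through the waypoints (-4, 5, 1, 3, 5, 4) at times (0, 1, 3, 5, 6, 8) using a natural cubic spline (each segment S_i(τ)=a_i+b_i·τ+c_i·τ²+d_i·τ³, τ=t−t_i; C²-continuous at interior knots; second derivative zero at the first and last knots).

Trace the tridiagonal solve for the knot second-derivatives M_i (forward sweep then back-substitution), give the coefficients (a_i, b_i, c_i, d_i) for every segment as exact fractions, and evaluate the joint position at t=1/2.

  seg 0: a=-4 b=3889/349 c=0 d=-748/349
  seg 1: a=5 b=1645/349 c=-2244/349 d=2145/1396
  seg 2: a=1 b=-896/349 c=1947/698 d=-351/698
  seg 3: a=3 b=892/349 c=-159/698 d=-229/698
  seg 4: a=5 b=779/698 c=-423/349 d=141/698
S(1/2) = 455/349

Δ: Δ0=9, Δ1=-2, Δ2=1, Δ3=2, Δ4=-1/2
row 1: diag=6, rhs=-66; c'=1/3, d'=-11
row 2: denom=8−2·1/3=22/3; d'=(18−2·-11)/(22/3)=60/11
row 3: denom=6−2·3/11=60/11; d'=(6−2·60/11)/(60/11)=-9/10
row 4: denom=6−1·11/60=349/60; d'=(-15−1·-9/10)/(349/60)=-846/349
back: M4=-846/349
back: M3=-9/10−11/60·-846/349=-159/349
back: M2=60/11−3/11·-159/349=1947/349
back: M1=-11−1/3·1947/349=-4488/349
M: M0=0, M1=-4488/349, M2=1947/349, M3=-159/349, M4=-846/349, M5=0
seg 0: a=-4, c=M0/2=0, d=(M1−M0)/(6·1)=-748/349, b=Δ0−h0·(2M0+M1)/6=3889/349
seg 1: a=5, c=M1/2=-2244/349, d=(M2−M1)/(6·2)=2145/1396, b=Δ1−h1·(2M1+M2)/6=1645/349
seg 2: a=1, c=M2/2=1947/698, d=(M3−M2)/(6·2)=-351/698, b=Δ2−h2·(2M2+M3)/6=-896/349
seg 3: a=3, c=M3/2=-159/698, d=(M4−M3)/(6·1)=-229/698, b=Δ3−h3·(2M3+M4)/6=892/349
seg 4: a=5, c=M4/2=-423/349, d=(M5−M4)/(6·2)=141/698, b=Δ4−h4·(2M4+M5)/6=779/698
t_q=1/2 → seg 0, τ=1/2; S=-4+3889/349·τ+0·τ²+-748/349·τ³=455/349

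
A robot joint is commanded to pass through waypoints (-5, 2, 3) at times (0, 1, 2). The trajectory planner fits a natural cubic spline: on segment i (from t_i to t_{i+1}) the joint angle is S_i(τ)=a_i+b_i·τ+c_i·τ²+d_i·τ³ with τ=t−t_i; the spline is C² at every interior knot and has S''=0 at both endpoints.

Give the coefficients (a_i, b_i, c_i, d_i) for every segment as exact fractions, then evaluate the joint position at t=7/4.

  seg 0: a=-5 b=17/2 c=0 d=-3/2
  seg 1: a=2 b=4 c=-9/2 d=3/2
S(7/4) = 397/128

Δ: Δ0=7, Δ1=1
row 1: diag=4, rhs=-36; c'=1/4, d'=-9
back: M1=-9
M: M0=0, M1=-9, M2=0
seg 0: a=-5, c=M0/2=0, d=(M1−M0)/(6·1)=-3/2, b=Δ0−h0·(2M0+M1)/6=17/2
seg 1: a=2, c=M1/2=-9/2, d=(M2−M1)/(6·1)=3/2, b=Δ1−h1·(2M1+M2)/6=4
t_q=7/4 → seg 1, τ=3/4; S=2+4·τ+-9/2·τ²+3/2·τ³=397/128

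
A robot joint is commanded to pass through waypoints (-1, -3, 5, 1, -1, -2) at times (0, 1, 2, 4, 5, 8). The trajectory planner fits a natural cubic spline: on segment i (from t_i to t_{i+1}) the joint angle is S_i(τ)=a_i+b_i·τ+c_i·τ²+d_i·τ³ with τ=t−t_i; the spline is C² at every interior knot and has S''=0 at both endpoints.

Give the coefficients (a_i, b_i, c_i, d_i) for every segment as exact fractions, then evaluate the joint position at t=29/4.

  seg 0: a=-1 b=-14618/2859 c=0 d=8900/2859
  seg 1: a=-3 b=12082/2859 c=8900/953 d=-15910/2859
  seg 2: a=5 b=17752/2859 c=-7010/953 d=9295/5718
  seg 3: a=1 b=-10598/2859 c=2285/953 d=-1975/2859
  seg 4: a=-1 b=-2813/2859 c=310/953 d=-310/8577
S(29/4) = -60343/30496

Δ: Δ0=-2, Δ1=8, Δ2=-2, Δ3=-2, Δ4=-1/3
row 1: diag=4, rhs=60; c'=1/4, d'=15
row 2: denom=6−1·1/4=23/4; d'=(-60−1·15)/(23/4)=-300/23
row 3: denom=6−2·8/23=122/23; d'=(0−2·-300/23)/(122/23)=300/61
row 4: denom=8−1·23/122=953/122; d'=(10−1·300/61)/(953/122)=620/953
back: M4=620/953
back: M3=300/61−23/122·620/953=4570/953
back: M2=-300/23−8/23·4570/953=-14020/953
back: M1=15−1/4·-14020/953=17800/953
M: M0=0, M1=17800/953, M2=-14020/953, M3=4570/953, M4=620/953, M5=0
seg 0: a=-1, c=M0/2=0, d=(M1−M0)/(6·1)=8900/2859, b=Δ0−h0·(2M0+M1)/6=-14618/2859
seg 1: a=-3, c=M1/2=8900/953, d=(M2−M1)/(6·1)=-15910/2859, b=Δ1−h1·(2M1+M2)/6=12082/2859
seg 2: a=5, c=M2/2=-7010/953, d=(M3−M2)/(6·2)=9295/5718, b=Δ2−h2·(2M2+M3)/6=17752/2859
seg 3: a=1, c=M3/2=2285/953, d=(M4−M3)/(6·1)=-1975/2859, b=Δ3−h3·(2M3+M4)/6=-10598/2859
seg 4: a=-1, c=M4/2=310/953, d=(M5−M4)/(6·3)=-310/8577, b=Δ4−h4·(2M4+M5)/6=-2813/2859
t_q=29/4 → seg 4, τ=9/4; S=-1+-2813/2859·τ+310/953·τ²+-310/8577·τ³=-60343/30496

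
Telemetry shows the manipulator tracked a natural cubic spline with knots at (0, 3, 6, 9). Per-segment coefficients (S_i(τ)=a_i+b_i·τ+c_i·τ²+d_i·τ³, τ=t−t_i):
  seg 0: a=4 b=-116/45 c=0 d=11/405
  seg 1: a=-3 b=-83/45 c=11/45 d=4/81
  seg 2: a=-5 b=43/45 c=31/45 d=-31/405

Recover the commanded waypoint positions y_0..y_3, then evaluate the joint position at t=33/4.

y_0 = S_0(0) = a_0 = 4
y_1 = S_1(0) = a_1 = -3
y_2 = S_2(0) = a_2 = -5
y_3 = S_2(3) = 2
t_q=33/4 is in segment 2 (τ=9/4); S_2(τ)=-15/64

y_0=4 y_1=-3 y_2=-5 y_3=2
S(33/4) = -15/64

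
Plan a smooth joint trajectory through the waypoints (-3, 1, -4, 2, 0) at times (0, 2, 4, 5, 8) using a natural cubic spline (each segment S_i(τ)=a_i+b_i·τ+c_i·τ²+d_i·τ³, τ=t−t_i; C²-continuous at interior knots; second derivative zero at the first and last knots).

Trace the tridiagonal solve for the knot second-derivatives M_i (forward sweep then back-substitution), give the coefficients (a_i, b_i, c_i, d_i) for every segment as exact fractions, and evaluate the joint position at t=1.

  seg 0: a=-3 b=4229/1032 c=0 d=-2165/4128
  seg 1: a=1 b=-1133/516 c=-2165/688 d=6181/4128
  seg 2: a=-4 b=3287/1032 c=251/43 d=-3119/1032
  seg 3: a=2 b=2989/516 c=-1111/344 d=1111/3096
S(1) = 789/1376

Δ: Δ0=2, Δ1=-5/2, Δ2=6, Δ3=-2/3
row 1: diag=8, rhs=-27; c'=1/4, d'=-27/8
row 2: denom=6−2·1/4=11/2; d'=(51−2·-27/8)/(11/2)=21/2
row 3: denom=8−1·2/11=86/11; d'=(-40−1·21/2)/(86/11)=-1111/172
back: M3=-1111/172
back: M2=21/2−2/11·-1111/172=502/43
back: M1=-27/8−1/4·502/43=-2165/344
M: M0=0, M1=-2165/344, M2=502/43, M3=-1111/172, M4=0
seg 0: a=-3, c=M0/2=0, d=(M1−M0)/(6·2)=-2165/4128, b=Δ0−h0·(2M0+M1)/6=4229/1032
seg 1: a=1, c=M1/2=-2165/688, d=(M2−M1)/(6·2)=6181/4128, b=Δ1−h1·(2M1+M2)/6=-1133/516
seg 2: a=-4, c=M2/2=251/43, d=(M3−M2)/(6·1)=-3119/1032, b=Δ2−h2·(2M2+M3)/6=3287/1032
seg 3: a=2, c=M3/2=-1111/344, d=(M4−M3)/(6·3)=1111/3096, b=Δ3−h3·(2M3+M4)/6=2989/516
t_q=1 → seg 0, τ=1; S=-3+4229/1032·τ+0·τ²+-2165/4128·τ³=789/1376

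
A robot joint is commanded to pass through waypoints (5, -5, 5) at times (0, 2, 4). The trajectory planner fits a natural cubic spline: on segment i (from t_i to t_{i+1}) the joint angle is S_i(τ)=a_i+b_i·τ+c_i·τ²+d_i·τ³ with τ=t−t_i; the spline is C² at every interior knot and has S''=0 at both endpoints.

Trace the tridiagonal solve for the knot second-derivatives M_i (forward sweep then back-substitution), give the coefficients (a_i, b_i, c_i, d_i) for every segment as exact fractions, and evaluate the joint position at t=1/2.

Δ: Δ0=-5, Δ1=5
row 1: diag=8, rhs=60; c'=1/4, d'=15/2
back: M1=15/2
M: M0=0, M1=15/2, M2=0
seg 0: a=5, c=M0/2=0, d=(M1−M0)/(6·2)=5/8, b=Δ0−h0·(2M0+M1)/6=-15/2
seg 1: a=-5, c=M1/2=15/4, d=(M2−M1)/(6·2)=-5/8, b=Δ1−h1·(2M1+M2)/6=0
t_q=1/2 → seg 0, τ=1/2; S=5+-15/2·τ+0·τ²+5/8·τ³=85/64

  seg 0: a=5 b=-15/2 c=0 d=5/8
  seg 1: a=-5 b=0 c=15/4 d=-5/8
S(1/2) = 85/64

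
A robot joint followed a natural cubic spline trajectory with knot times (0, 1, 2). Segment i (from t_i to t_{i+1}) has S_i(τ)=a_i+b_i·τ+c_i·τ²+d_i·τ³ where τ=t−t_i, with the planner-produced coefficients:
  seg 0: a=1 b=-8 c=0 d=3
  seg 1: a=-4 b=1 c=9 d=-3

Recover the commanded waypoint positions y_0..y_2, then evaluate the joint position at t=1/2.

y_0 = S_0(0) = a_0 = 1
y_1 = S_1(0) = a_1 = -4
y_2 = S_1(1) = 3
t_q=1/2 is in segment 0 (τ=1/2); S_0(τ)=-21/8

y_0=1 y_1=-4 y_2=3
S(1/2) = -21/8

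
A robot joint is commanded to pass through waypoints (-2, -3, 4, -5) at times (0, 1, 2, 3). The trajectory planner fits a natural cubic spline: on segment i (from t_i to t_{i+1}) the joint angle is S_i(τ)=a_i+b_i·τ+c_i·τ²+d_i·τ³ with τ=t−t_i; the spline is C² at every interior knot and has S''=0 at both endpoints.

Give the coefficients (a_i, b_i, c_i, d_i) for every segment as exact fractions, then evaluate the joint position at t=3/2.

  seg 0: a=-2 b=-21/5 c=0 d=16/5
  seg 1: a=-3 b=27/5 c=48/5 d=-8
  seg 2: a=4 b=3/5 c=-72/5 d=24/5
S(3/2) = 11/10

Δ: Δ0=-1, Δ1=7, Δ2=-9
row 1: diag=4, rhs=48; c'=1/4, d'=12
row 2: denom=4−1·1/4=15/4; d'=(-96−1·12)/(15/4)=-144/5
back: M2=-144/5
back: M1=12−1/4·-144/5=96/5
M: M0=0, M1=96/5, M2=-144/5, M3=0
seg 0: a=-2, c=M0/2=0, d=(M1−M0)/(6·1)=16/5, b=Δ0−h0·(2M0+M1)/6=-21/5
seg 1: a=-3, c=M1/2=48/5, d=(M2−M1)/(6·1)=-8, b=Δ1−h1·(2M1+M2)/6=27/5
seg 2: a=4, c=M2/2=-72/5, d=(M3−M2)/(6·1)=24/5, b=Δ2−h2·(2M2+M3)/6=3/5
t_q=3/2 → seg 1, τ=1/2; S=-3+27/5·τ+48/5·τ²+-8·τ³=11/10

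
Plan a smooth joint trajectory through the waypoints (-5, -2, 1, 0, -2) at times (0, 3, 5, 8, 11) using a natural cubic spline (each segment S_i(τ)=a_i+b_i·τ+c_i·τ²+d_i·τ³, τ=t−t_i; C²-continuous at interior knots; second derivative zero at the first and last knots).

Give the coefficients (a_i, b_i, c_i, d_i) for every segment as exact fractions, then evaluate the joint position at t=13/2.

Δ: Δ0=1, Δ1=3/2, Δ2=-1/3, Δ3=-2/3
row 1: diag=10, rhs=3; c'=1/5, d'=3/10
row 2: denom=10−2·1/5=48/5; d'=(-11−2·3/10)/(48/5)=-29/24
row 3: denom=12−3·5/16=177/16; d'=(-2−3·-29/24)/(177/16)=26/177
back: M3=26/177
back: M2=-29/24−5/16·26/177=-74/59
back: M1=3/10−1/5·-74/59=65/118
M: M0=0, M1=65/118, M2=-74/59, M3=26/177, M4=0
seg 0: a=-5, c=M0/2=0, d=(M1−M0)/(6·3)=65/2124, b=Δ0−h0·(2M0+M1)/6=171/236
seg 1: a=-2, c=M1/2=65/236, d=(M2−M1)/(6·2)=-71/472, b=Δ1−h1·(2M1+M2)/6=183/118
seg 2: a=1, c=M2/2=-37/59, d=(M3−M2)/(6·3)=124/1593, b=Δ2−h2·(2M2+M3)/6=50/59
seg 3: a=0, c=M3/2=13/177, d=(M4−M3)/(6·3)=-13/1593, b=Δ3−h3·(2M3+M4)/6=-48/59
t_q=13/2 → seg 2, τ=3/2; S=1+50/59·τ+-37/59·τ²+124/1593·τ³=265/236

  seg 0: a=-5 b=171/236 c=0 d=65/2124
  seg 1: a=-2 b=183/118 c=65/236 d=-71/472
  seg 2: a=1 b=50/59 c=-37/59 d=124/1593
  seg 3: a=0 b=-48/59 c=13/177 d=-13/1593
S(13/2) = 265/236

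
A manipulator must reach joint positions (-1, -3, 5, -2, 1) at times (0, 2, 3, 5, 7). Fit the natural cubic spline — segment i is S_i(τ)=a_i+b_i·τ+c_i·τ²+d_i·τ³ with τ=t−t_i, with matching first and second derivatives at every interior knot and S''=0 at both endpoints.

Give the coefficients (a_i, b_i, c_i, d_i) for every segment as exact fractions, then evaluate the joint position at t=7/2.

Δ: Δ0=-1, Δ1=8, Δ2=-7/2, Δ3=3/2
row 1: diag=6, rhs=54; c'=1/6, d'=9
row 2: denom=6−1·1/6=35/6; d'=(-69−1·9)/(35/6)=-468/35
row 3: denom=8−2·12/35=256/35; d'=(30−2·-468/35)/(256/35)=993/128
back: M3=993/128
back: M2=-468/35−12/35·993/128=-513/32
back: M1=9−1/6·-513/32=747/64
M: M0=0, M1=747/64, M2=-513/32, M3=993/128, M4=0
seg 0: a=-1, c=M0/2=0, d=(M1−M0)/(6·2)=249/256, b=Δ0−h0·(2M0+M1)/6=-313/64
seg 1: a=-3, c=M1/2=747/128, d=(M2−M1)/(6·1)=-591/128, b=Δ1−h1·(2M1+M2)/6=217/32
seg 2: a=5, c=M2/2=-513/64, d=(M3−M2)/(6·2)=1015/512, b=Δ2−h2·(2M2+M3)/6=589/128
seg 3: a=-2, c=M3/2=993/256, d=(M4−M3)/(6·2)=-331/512, b=Δ3−h3·(2M3+M4)/6=-235/64
t_q=7/2 → seg 2, τ=1/2; S=5+589/128·τ+-513/64·τ²+1015/512·τ³=22711/4096

  seg 0: a=-1 b=-313/64 c=0 d=249/256
  seg 1: a=-3 b=217/32 c=747/128 d=-591/128
  seg 2: a=5 b=589/128 c=-513/64 d=1015/512
  seg 3: a=-2 b=-235/64 c=993/256 d=-331/512
S(7/2) = 22711/4096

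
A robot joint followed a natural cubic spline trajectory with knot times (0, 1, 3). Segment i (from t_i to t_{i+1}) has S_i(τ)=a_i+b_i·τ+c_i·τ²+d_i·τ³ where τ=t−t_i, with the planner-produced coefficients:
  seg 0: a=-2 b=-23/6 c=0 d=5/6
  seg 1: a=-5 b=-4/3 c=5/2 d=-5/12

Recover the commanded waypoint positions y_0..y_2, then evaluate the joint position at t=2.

y_0 = S_0(0) = a_0 = -2
y_1 = S_1(0) = a_1 = -5
y_2 = S_1(2) = -1
t_q=2 is in segment 1 (τ=1); S_1(τ)=-17/4

y_0=-2 y_1=-5 y_2=-1
S(2) = -17/4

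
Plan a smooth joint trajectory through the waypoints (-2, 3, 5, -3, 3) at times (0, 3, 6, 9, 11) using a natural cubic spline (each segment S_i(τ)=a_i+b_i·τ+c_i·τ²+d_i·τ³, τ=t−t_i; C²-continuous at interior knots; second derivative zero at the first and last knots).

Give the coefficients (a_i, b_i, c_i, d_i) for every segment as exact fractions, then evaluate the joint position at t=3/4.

  seg 0: a=-2 b=325/207 c=0 d=20/1863
  seg 1: a=3 b=385/207 c=20/207 d=-307/1863
  seg 2: a=5 b=-416/207 c=-287/207 d=725/1863
  seg 3: a=-3 b=37/207 c=146/69 d=-73/207
S(3/4) = -301/368

Δ: Δ0=5/3, Δ1=2/3, Δ2=-8/3, Δ3=3
row 1: diag=12, rhs=-6; c'=1/4, d'=-1/2
row 2: denom=12−3·1/4=45/4; d'=(-20−3·-1/2)/(45/4)=-74/45
row 3: denom=10−3·4/15=46/5; d'=(34−3·-74/45)/(46/5)=292/69
back: M3=292/69
back: M2=-74/45−4/15·292/69=-574/207
back: M1=-1/2−1/4·-574/207=40/207
M: M0=0, M1=40/207, M2=-574/207, M3=292/69, M4=0
seg 0: a=-2, c=M0/2=0, d=(M1−M0)/(6·3)=20/1863, b=Δ0−h0·(2M0+M1)/6=325/207
seg 1: a=3, c=M1/2=20/207, d=(M2−M1)/(6·3)=-307/1863, b=Δ1−h1·(2M1+M2)/6=385/207
seg 2: a=5, c=M2/2=-287/207, d=(M3−M2)/(6·3)=725/1863, b=Δ2−h2·(2M2+M3)/6=-416/207
seg 3: a=-3, c=M3/2=146/69, d=(M4−M3)/(6·2)=-73/207, b=Δ3−h3·(2M3+M4)/6=37/207
t_q=3/4 → seg 0, τ=3/4; S=-2+325/207·τ+0·τ²+20/1863·τ³=-301/368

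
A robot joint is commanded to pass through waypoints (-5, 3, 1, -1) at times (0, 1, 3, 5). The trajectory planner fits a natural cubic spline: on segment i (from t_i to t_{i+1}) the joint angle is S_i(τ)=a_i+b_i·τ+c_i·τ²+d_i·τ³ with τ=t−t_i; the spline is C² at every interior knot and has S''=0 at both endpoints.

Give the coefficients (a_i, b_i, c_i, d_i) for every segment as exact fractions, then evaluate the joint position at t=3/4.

  seg 0: a=-5 b=106/11 c=0 d=-18/11
  seg 1: a=3 b=52/11 c=-54/11 d=45/44
  seg 2: a=1 b=-29/11 c=27/22 d=-9/44
S(3/4) = 541/352

Δ: Δ0=8, Δ1=-1, Δ2=-1
row 1: diag=6, rhs=-54; c'=1/3, d'=-9
row 2: denom=8−2·1/3=22/3; d'=(0−2·-9)/(22/3)=27/11
back: M2=27/11
back: M1=-9−1/3·27/11=-108/11
M: M0=0, M1=-108/11, M2=27/11, M3=0
seg 0: a=-5, c=M0/2=0, d=(M1−M0)/(6·1)=-18/11, b=Δ0−h0·(2M0+M1)/6=106/11
seg 1: a=3, c=M1/2=-54/11, d=(M2−M1)/(6·2)=45/44, b=Δ1−h1·(2M1+M2)/6=52/11
seg 2: a=1, c=M2/2=27/22, d=(M3−M2)/(6·2)=-9/44, b=Δ2−h2·(2M2+M3)/6=-29/11
t_q=3/4 → seg 0, τ=3/4; S=-5+106/11·τ+0·τ²+-18/11·τ³=541/352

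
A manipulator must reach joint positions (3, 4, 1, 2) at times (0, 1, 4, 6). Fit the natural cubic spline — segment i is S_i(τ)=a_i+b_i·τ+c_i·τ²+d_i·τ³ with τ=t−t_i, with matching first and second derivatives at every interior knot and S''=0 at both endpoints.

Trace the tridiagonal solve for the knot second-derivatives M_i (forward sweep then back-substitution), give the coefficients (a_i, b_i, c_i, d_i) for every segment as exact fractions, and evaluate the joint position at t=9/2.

Δ: Δ0=1, Δ1=-1, Δ2=1/2
row 1: diag=8, rhs=-12; c'=3/8, d'=-3/2
row 2: denom=10−3·3/8=71/8; d'=(9−3·-3/2)/(71/8)=108/71
back: M2=108/71
back: M1=-3/2−3/8·108/71=-147/71
M: M0=0, M1=-147/71, M2=108/71, M3=0
seg 0: a=3, c=M0/2=0, d=(M1−M0)/(6·1)=-49/142, b=Δ0−h0·(2M0+M1)/6=191/142
seg 1: a=4, c=M1/2=-147/142, d=(M2−M1)/(6·3)=85/426, b=Δ1−h1·(2M1+M2)/6=22/71
seg 2: a=1, c=M2/2=54/71, d=(M3−M2)/(6·2)=-9/71, b=Δ2−h2·(2M2+M3)/6=-73/142
t_q=9/2 → seg 2, τ=1/2; S=1+-73/142·τ+54/71·τ²+-9/71·τ³=521/568

  seg 0: a=3 b=191/142 c=0 d=-49/142
  seg 1: a=4 b=22/71 c=-147/142 d=85/426
  seg 2: a=1 b=-73/142 c=54/71 d=-9/71
S(9/2) = 521/568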